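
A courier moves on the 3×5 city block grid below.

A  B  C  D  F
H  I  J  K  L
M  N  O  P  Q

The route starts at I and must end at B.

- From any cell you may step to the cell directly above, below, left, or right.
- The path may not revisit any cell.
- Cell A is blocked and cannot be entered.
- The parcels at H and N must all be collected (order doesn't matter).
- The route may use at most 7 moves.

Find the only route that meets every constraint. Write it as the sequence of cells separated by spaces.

The budget equals the shortest possible length, so every move has to be on a shortest route through the required cells.
Route from I: left 1 to H, down 1 to M, right 2 to O, up 2 to C, left 1 to B — 7 moves in all.
Check: all required cells visited; 7 ≤ 7 moves.

I H M N O J C B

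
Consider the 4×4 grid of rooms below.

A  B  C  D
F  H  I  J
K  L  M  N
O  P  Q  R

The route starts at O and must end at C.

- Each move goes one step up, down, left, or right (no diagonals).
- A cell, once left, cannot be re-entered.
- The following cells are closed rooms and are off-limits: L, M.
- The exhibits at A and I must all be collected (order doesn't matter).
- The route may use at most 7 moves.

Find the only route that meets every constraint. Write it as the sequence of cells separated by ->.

The budget equals the shortest possible length, so every move has to be on a shortest route through the required cells.
Route from O: up 3 to A, right 1 to B, down 1 to H, right 1 to I, up 1 to C — 7 moves in all.
Check: all required cells visited; 7 ≤ 7 moves.

O -> K -> F -> A -> B -> H -> I -> C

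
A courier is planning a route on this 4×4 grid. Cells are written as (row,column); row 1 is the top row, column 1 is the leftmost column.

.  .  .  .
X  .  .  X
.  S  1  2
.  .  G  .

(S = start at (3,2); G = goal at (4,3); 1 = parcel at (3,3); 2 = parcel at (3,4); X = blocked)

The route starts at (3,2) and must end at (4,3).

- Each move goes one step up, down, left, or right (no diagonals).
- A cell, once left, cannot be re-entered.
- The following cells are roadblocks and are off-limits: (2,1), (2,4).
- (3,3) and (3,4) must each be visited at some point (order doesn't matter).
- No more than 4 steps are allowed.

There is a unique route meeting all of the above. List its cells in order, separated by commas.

(3,2), (3,3), (3,4), (4,4), (4,3)

Any route must reach (3,3) and (3,4) and still end at (4,3) within 4 moves, so the order of the required stops is forced.
Route from (3,2): 2× right (reaching (3,4)), down to (4,4), left to (4,3) — 4 moves in all.
Check: all required cells visited; 4 ≤ 4 moves.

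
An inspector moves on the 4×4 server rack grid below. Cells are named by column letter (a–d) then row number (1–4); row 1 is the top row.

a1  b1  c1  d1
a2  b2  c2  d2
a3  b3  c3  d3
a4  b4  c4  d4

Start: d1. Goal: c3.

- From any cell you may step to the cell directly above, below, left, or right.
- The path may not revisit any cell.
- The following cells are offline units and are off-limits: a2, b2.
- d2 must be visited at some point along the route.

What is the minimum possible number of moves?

Any route passes through d2 somewhere between d1 and c3. Summing Manhattan distances along the two legs (d1 → d2 → c3) gives a lower bound of 1 + 2 = 3 moves.
A route of 3 moves achieves this: d1 → d2 → d3 → c3.
Since 3 matches the lower bound, it is optimal.

3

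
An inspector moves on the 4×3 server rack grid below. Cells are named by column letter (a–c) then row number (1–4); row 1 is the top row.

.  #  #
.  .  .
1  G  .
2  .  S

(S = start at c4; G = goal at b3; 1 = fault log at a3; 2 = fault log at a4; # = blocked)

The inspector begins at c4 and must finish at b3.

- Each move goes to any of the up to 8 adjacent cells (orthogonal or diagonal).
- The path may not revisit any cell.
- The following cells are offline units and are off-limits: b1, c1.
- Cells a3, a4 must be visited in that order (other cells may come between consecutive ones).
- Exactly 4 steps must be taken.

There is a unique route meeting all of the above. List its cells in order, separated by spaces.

c4 b4 a3 a4 b3

The waypoints must appear in the order a3, a4, with no cell reused.
Route from c4: left 1 to b4, up-left 1 to a3, down 1 to a4, up-right 1 to b3 — 4 moves in all.
Check: order respected (1 at step 2, 2 at step 3); 4 moves as required.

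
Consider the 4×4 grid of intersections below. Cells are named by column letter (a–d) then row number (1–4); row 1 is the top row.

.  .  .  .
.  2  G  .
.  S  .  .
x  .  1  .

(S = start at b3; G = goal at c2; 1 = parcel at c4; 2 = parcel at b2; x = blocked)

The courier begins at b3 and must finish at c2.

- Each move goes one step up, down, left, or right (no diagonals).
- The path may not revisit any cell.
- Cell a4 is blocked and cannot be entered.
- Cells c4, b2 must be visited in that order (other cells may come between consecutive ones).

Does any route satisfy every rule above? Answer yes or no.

One route that works: b3 → b4 → c4 → c3 → d3 → d2 → d1 → c1 → b1 → b2 → c2.

yes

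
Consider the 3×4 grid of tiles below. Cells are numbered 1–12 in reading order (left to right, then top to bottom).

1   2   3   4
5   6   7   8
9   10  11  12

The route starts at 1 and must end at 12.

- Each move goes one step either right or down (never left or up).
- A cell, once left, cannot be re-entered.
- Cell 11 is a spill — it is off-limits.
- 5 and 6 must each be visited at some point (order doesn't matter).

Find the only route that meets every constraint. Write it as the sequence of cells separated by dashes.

1 - 5 - 6 - 7 - 8 - 12

Moves only go right or down, so the column and row indices never decrease.
Route from 1: down 1 to 5, right 3 to 8, down 1 to 12 — 5 moves in all.
Check: all required cells visited.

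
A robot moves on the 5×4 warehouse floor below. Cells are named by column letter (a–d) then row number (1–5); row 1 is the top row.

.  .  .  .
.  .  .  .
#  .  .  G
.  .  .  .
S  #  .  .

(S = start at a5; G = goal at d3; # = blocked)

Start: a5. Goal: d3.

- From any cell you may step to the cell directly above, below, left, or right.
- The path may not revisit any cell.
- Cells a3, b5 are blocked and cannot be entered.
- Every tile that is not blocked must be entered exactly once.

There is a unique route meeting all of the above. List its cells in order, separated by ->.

a5 -> a4 -> b4 -> b3 -> b2 -> a2 -> a1 -> b1 -> c1 -> d1 -> d2 -> c2 -> c3 -> c4 -> c5 -> d5 -> d4 -> d3

Need to visit all 18 open cells exactly once, starting at a5 and ending at d3.
Cell a1 has only two open neighbours (a2 and b1), so the path must pass straight through it: one of those is the cell it's entered from and the other is where it exits.
Route from a5: up to a4, right to b4, 2× up (reaching b2), left to a2, up to a1, 3× right (reaching d1), down to d2, left to c2, 3× down (reaching c5), right to d5, 2× up (reaching d3) — 17 moves in all.
Check: all 18 open cells covered.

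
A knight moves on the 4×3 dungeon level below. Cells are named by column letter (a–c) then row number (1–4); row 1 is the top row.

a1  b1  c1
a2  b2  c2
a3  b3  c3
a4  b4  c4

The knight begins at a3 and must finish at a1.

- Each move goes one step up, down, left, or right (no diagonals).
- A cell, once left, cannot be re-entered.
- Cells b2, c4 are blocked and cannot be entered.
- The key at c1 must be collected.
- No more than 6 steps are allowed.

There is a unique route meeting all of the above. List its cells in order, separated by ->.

a3 -> b3 -> c3 -> c2 -> c1 -> b1 -> a1

The 6-move cap with required stops at c1 leaves no slack for detours.
Route from a3: 2× right (reaching c3), 2× up (reaching c1), 2× left (reaching a1) — 6 moves in all.
Check: all required cells visited; 6 ≤ 6 moves.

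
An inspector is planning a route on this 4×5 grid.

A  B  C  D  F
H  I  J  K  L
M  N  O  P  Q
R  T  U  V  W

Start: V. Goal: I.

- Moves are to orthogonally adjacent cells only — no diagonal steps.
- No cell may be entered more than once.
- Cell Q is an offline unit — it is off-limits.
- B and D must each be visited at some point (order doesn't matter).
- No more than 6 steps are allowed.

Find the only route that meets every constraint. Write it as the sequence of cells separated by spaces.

The 6-move cap with required stops at B, D leaves no slack for detours.
Route from V: up 3 to D, left 2 to B, down 1 to I — 6 moves in all.
Check: all required cells visited; 6 ≤ 6 moves.

V P K D C B I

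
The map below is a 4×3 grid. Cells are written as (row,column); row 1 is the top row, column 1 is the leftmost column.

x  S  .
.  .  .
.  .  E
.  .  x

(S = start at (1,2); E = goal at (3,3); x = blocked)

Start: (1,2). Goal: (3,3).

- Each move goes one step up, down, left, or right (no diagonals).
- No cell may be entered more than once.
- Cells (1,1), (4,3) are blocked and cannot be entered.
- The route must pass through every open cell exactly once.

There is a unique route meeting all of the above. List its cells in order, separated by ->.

(1,2) -> (1,3) -> (2,3) -> (2,2) -> (2,1) -> (3,1) -> (4,1) -> (4,2) -> (3,2) -> (3,3)

Need to visit all 10 open cells exactly once, starting at (1,2) and ending at (3,3).
Cell (2,1) has only two open neighbours ((3,1) and (2,2)), so the path must pass straight through it: one of those is the cell it's entered from and the other is where it exits.
Route from (1,2): right to (1,3), down to (2,3), 2× left (reaching (2,1)), 2× down (reaching (4,1)), right to (4,2), up to (3,2), right to (3,3) — 9 moves in all.
Check: all 10 open cells covered.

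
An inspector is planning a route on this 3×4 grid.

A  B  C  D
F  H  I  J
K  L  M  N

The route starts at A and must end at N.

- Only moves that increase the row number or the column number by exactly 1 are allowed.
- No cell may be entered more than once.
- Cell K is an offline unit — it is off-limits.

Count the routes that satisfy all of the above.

9

A right/down-only route from A to N makes exactly 2 down-moves and 3 right-moves in some order.
With no other constraints that would be C(5,2) = 10 routes.
Subtract routes through each blocked cell (inclusion–exclusion for overlaps): − through K: 1 → 9.
That gives 9 routes.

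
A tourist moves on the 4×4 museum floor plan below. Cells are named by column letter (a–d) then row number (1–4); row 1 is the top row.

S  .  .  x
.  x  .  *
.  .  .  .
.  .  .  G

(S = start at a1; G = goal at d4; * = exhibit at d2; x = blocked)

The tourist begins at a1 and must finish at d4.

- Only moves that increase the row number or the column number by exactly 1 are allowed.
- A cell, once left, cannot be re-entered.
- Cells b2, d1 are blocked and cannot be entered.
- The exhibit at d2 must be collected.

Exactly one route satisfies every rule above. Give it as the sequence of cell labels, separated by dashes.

Moves only go right or down, so the column and row indices never decrease.
Route from a1: 2× right (reaching c1), down to c2, right to d2, 2× down (reaching d4) — 6 moves in all.
Check: all required cells visited.

a1 - b1 - c1 - c2 - d2 - d3 - d4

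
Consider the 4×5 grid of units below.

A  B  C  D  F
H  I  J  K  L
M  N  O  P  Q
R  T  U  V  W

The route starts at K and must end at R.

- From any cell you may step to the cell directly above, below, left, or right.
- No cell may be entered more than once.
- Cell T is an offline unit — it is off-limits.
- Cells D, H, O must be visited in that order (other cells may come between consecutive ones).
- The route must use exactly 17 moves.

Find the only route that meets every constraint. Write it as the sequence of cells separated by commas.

The waypoints must appear in the order D, H, O, with no cell reused.
Route from K: down 2 to V, right 1 to W, up 3 to F, left 4 to A, down 1 to H, right 2 to J, down 1 to O, left 2 to M, down 1 to R — 17 moves in all.
Check: order respected (D at step 7, H at step 11, O at step 14); 17 moves as required.

K, P, V, W, Q, L, F, D, C, B, A, H, I, J, O, N, M, R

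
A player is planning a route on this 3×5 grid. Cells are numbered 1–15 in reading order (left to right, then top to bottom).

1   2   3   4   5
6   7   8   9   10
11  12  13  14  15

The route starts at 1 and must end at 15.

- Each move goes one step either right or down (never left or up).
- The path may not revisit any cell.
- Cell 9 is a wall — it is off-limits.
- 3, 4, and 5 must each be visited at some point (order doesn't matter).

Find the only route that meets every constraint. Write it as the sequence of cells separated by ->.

1 -> 2 -> 3 -> 4 -> 5 -> 10 -> 15

Moves only go right or down, so the column and row indices never decrease.
Route from 1: 4× right (reaching 5), 2× down (reaching 15) — 6 moves in all.
Check: all required cells visited.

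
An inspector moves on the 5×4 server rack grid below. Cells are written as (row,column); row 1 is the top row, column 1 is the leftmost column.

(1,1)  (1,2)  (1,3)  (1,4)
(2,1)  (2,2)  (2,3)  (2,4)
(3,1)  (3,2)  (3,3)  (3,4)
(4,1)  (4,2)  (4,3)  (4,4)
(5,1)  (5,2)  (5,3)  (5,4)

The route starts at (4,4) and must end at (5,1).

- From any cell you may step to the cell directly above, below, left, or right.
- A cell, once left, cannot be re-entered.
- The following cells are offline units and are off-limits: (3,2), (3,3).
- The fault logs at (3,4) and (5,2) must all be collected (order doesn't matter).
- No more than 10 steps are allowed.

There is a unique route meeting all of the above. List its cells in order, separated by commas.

The 10-move cap with required stops at (3,4), (5,2) leaves no slack for detours.
Route from (4,4): 2× up (reaching (2,4)), 3× left (reaching (2,1)), 2× down (reaching (4,1)), right to (4,2), down to (5,2), left to (5,1) — 10 moves in all.
Check: all required cells visited; 10 ≤ 10 moves.

(4,4), (3,4), (2,4), (2,3), (2,2), (2,1), (3,1), (4,1), (4,2), (5,2), (5,1)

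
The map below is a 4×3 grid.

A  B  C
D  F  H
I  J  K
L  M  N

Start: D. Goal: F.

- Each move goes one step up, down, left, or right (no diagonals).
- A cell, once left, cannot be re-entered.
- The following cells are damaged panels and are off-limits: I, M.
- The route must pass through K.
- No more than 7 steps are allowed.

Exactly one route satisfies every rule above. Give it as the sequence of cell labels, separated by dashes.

D - A - B - C - H - K - J - F

Any route must reach K and still end at F within 7 moves, so the order of the required stops is forced.
Route from D: up 1 to A, right 2 to C, down 2 to K, left 1 to J, up 1 to F — 7 moves in all.
Check: all required cells visited; 7 ≤ 7 moves.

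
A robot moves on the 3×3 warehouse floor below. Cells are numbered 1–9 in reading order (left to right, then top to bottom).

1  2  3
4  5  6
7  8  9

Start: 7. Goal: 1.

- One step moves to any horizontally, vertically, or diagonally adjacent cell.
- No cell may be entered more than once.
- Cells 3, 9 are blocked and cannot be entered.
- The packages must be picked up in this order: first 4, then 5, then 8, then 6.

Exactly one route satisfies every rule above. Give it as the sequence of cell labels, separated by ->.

The waypoints must appear in the order 4, 5, 8, 6, with no cell reused.
Route from 7: up 1 to 4, right 1 to 5, down 1 to 8, up-right 1 to 6, up-left 1 to 2, left 1 to 1 — 6 moves in all.
Check: order respected (4 at step 1, 5 at step 2, 8 at step 3, 6 at step 4).

7 -> 4 -> 5 -> 8 -> 6 -> 2 -> 1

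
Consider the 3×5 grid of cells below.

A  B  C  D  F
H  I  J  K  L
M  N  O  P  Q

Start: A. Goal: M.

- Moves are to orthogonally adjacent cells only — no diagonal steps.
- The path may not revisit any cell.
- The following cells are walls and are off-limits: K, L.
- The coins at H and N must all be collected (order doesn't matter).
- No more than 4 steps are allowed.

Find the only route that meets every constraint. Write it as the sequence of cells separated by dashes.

A - H - I - N - M

Any route must reach H and N and still end at M within 4 moves, so the order of the required stops is forced.
Route from A: down 1 to H, right 1 to I, down 1 to N, left 1 to M — 4 moves in all.
Check: all required cells visited; 4 ≤ 4 moves.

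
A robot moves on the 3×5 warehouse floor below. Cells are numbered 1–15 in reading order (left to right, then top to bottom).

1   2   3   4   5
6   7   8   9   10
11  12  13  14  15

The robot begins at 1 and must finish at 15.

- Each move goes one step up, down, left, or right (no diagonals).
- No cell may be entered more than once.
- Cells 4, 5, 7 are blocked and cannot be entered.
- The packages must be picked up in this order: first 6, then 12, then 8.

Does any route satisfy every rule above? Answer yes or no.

yes

One route that works: 1 → 6 → 11 → 12 → 13 → 8 → 9 → 14 → 15.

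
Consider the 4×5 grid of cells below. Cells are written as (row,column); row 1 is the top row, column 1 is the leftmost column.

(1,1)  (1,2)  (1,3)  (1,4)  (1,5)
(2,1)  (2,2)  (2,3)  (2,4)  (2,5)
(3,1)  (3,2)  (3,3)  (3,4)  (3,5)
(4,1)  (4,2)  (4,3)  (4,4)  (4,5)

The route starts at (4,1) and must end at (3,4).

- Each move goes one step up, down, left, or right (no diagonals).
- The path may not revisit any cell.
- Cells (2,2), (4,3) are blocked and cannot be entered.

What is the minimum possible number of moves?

The Manhattan distance from (4,1) to (3,4) is |4−3| + |1−4| = 4, so at least 4 moves are needed.
A route of 4 moves achieves this: (4,1) → (3,1) → (3,2) → (3,3) → (3,4).
Since 4 matches the lower bound, it is optimal.

4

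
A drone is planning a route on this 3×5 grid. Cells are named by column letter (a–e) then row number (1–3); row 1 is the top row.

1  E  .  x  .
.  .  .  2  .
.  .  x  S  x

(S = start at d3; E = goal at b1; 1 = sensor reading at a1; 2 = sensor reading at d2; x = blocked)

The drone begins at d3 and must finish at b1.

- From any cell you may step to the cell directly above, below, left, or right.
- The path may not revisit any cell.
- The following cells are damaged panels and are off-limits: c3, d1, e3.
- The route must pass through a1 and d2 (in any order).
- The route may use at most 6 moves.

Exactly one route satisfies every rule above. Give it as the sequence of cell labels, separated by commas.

The 6-move cap with required stops at a1, d2 leaves no slack for detours.
Route from d3: up to d2, 3× left (reaching a2), up to a1, right to b1 — 6 moves in all.
Check: all required cells visited; 6 ≤ 6 moves.

d3, d2, c2, b2, a2, a1, b1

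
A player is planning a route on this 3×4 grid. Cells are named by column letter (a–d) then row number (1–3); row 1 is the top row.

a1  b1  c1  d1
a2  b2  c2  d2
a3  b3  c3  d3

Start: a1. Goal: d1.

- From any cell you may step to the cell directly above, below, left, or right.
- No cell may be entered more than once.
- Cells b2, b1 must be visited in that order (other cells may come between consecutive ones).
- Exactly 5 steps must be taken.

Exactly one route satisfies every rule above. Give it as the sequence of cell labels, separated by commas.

The waypoints must appear in the order b2, b1, with no cell reused.
Route from a1: down to a2, right to b2, up to b1, 2× right (reaching d1) — 5 moves in all.
Check: order respected (b2 at step 2, b1 at step 3); 5 moves as required.

a1, a2, b2, b1, c1, d1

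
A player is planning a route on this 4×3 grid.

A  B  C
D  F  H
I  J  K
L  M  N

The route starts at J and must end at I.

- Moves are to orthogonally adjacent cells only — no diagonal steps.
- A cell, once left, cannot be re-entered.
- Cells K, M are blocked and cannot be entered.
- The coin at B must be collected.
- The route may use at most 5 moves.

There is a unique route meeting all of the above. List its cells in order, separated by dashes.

The budget equals the shortest possible length, so every move has to be on a shortest route through the required cells.
Route from J: 2× up (reaching B), left to A, 2× down (reaching I) — 5 moves in all.
Check: all required cells visited; 5 ≤ 5 moves.

J - F - B - A - D - I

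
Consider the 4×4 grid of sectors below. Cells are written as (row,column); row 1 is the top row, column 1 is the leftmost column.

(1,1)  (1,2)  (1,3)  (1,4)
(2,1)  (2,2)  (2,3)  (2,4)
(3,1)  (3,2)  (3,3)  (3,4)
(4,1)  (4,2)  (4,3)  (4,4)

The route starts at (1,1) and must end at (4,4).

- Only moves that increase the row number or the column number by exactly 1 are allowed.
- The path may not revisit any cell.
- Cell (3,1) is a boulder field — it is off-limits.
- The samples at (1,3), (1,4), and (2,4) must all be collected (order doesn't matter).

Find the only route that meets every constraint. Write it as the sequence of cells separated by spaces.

(1,1) (1,2) (1,3) (1,4) (2,4) (3,4) (4,4)

Moves only go right or down, so the column and row indices never decrease.
Route from (1,1): 3× right (reaching (1,4)), 3× down (reaching (4,4)) — 6 moves in all.
Check: all required cells visited.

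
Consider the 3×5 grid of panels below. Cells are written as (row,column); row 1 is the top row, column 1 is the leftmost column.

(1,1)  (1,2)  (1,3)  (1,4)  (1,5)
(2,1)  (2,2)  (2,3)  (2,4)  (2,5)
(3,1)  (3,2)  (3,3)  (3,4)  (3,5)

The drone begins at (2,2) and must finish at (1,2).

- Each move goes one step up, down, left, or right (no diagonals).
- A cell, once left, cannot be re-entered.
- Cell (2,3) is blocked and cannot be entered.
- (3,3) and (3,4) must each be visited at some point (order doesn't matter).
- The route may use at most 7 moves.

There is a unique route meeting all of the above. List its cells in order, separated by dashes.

The budget equals the shortest possible length, so every move has to be on a shortest route through the required cells.
Route from (2,2): down to (3,2), 2× right (reaching (3,4)), 2× up (reaching (1,4)), 2× left (reaching (1,2)) — 7 moves in all.
Check: all required cells visited; 7 ≤ 7 moves.

(2,2) - (3,2) - (3,3) - (3,4) - (2,4) - (1,4) - (1,3) - (1,2)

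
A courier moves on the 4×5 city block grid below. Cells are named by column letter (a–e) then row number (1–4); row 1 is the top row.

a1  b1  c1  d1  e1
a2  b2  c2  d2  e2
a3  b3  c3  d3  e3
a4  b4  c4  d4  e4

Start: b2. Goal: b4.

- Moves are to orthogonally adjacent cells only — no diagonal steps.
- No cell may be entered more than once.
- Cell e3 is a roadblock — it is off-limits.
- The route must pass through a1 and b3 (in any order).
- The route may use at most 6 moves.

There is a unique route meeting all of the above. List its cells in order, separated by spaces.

The 6-move cap with required stops at a1, b3 leaves no slack for detours.
Route from b2: up 1 to b1, left 1 to a1, down 2 to a3, right 1 to b3, down 1 to b4 — 6 moves in all.
Check: all required cells visited; 6 ≤ 6 moves.

b2 b1 a1 a2 a3 b3 b4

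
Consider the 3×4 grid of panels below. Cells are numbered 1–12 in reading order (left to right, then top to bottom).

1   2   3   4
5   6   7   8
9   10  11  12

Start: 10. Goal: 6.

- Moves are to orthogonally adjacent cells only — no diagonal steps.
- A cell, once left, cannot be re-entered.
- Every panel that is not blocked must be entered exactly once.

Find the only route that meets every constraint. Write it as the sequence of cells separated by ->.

Need to visit all 12 open cells exactly once, starting at 10 and ending at 6.
Cell 12 has only two open neighbours (8 and 11), so the path must pass straight through it: one of those is the cell it's entered from and the other is where it exits.
Route from 10: left 1 to 9, up 2 to 1, right 3 to 4, down 2 to 12, left 1 to 11, up 1 to 7, left 1 to 6 — 11 moves in all.
Check: all 12 open cells covered.

10 -> 9 -> 5 -> 1 -> 2 -> 3 -> 4 -> 8 -> 12 -> 11 -> 7 -> 6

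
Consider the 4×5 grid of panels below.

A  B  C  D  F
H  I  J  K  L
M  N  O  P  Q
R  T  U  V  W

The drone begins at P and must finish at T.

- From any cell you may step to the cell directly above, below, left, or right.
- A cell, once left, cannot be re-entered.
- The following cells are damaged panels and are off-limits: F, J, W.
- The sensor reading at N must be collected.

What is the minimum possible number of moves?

Any route passes through N somewhere between P and T. Summing Manhattan distances along the two legs (P → N → T) gives a lower bound of 2 + 1 = 3 moves.
A route of 3 moves achieves this: P → O → N → T.
Since 3 matches the lower bound, it is optimal.

3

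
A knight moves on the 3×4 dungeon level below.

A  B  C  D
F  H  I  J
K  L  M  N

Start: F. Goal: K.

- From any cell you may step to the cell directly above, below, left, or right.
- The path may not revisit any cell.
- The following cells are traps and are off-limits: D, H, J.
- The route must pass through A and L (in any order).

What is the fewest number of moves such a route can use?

Any route passes through A and L in some order between F and K. Summing Manhattan distances along each leg and taking the cheapest ordering (F → A → L → K) gives a lower bound of 1 + 3 + 1 = 5 moves.
The shortest route satisfying every rule uses 7 moves: F → A → B → C → I → M → L → K.
The bound of 5 isn't tight here; checking systematically, no route of length 5 through 6 satisfies every constraint, so 7 is the minimum.

7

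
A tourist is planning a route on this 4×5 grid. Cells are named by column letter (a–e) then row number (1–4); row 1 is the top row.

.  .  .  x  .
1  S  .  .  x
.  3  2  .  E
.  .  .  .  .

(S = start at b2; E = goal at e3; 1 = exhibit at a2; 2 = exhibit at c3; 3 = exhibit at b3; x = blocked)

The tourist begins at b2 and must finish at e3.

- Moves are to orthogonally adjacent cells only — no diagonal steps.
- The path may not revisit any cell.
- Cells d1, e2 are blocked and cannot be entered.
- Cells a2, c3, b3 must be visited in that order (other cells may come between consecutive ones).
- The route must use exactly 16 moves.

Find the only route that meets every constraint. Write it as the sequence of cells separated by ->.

b2 -> a2 -> a1 -> b1 -> c1 -> c2 -> d2 -> d3 -> c3 -> b3 -> a3 -> a4 -> b4 -> c4 -> d4 -> e4 -> e3

The waypoints must appear in the order a2, c3, b3, with no cell reused.
Route from b2: left 1 to a2, up 1 to a1, right 2 to c1, down 1 to c2, right 1 to d2, down 1 to d3, left 3 to a3, down 1 to a4, right 4 to e4, up 1 to e3 — 16 moves in all.
Check: order respected (1 at step 1, 2 at step 8, 3 at step 9); 16 moves as required.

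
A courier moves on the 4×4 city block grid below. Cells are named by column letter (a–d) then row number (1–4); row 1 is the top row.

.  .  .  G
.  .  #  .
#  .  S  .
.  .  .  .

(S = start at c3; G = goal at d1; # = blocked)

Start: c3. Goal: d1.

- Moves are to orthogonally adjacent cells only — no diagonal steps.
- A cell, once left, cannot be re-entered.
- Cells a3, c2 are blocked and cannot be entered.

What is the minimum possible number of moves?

3

The Manhattan distance from c3 to d1 is |3−1| + |3−4| = 3, so at least 3 moves are needed.
A route of 3 moves achieves this: c3 → d3 → d2 → d1.
Since 3 matches the lower bound, it is optimal.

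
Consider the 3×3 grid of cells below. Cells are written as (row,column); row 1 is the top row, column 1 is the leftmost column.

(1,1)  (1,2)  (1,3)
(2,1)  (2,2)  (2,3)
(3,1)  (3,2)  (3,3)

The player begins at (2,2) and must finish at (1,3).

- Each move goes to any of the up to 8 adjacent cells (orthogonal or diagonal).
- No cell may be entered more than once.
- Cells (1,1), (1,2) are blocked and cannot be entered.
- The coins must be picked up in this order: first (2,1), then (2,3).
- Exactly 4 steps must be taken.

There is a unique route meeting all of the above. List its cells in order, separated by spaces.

The waypoints must appear in the order (2,1), (2,3), with no cell reused.
Route from (2,2): left to (2,1), down-right to (3,2), up-right to (2,3), up to (1,3) — 4 moves in all.
Check: order respected ((2,1) at step 1, (2,3) at step 3); 4 moves as required.

(2,2) (2,1) (3,2) (2,3) (1,3)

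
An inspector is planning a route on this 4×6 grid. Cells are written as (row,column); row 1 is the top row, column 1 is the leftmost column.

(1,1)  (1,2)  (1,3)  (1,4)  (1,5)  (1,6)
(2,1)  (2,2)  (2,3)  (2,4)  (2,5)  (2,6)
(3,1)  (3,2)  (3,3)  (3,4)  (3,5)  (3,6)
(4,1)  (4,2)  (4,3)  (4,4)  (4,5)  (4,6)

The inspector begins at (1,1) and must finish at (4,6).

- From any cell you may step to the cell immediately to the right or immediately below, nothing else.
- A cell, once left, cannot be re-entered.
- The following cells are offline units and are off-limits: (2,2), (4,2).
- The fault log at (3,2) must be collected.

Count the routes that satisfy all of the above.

4

A right/down-only route from (1,1) to (4,6) makes exactly 3 down-moves and 5 right-moves in some order.
With no other constraints that would be C(8,3) = 56 routes.
Split at (3,2) and multiply the segment counts (each segment already excludes blocked cells): (1,1)→(3,2): 1; (3,2)→(4,6): 4; product = 4.
That gives 4 routes.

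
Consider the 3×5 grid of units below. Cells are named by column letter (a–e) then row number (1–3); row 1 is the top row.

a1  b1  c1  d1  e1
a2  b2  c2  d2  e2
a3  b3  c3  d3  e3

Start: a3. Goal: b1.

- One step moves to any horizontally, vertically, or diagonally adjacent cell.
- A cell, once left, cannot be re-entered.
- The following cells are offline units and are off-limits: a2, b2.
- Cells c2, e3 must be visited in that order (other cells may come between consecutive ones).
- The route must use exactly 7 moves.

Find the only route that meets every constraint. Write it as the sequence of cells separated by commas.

a3, b3, c2, d3, e3, d2, c1, b1

The waypoints must appear in the order c2, e3, with no cell reused.
Route from a3: right 1 to b3, up-right 1 to c2, down-right 1 to d3, right 1 to e3, up-left 2 to c1, left 1 to b1 — 7 moves in all.
Check: order respected (c2 at step 2, e3 at step 4); 7 moves as required.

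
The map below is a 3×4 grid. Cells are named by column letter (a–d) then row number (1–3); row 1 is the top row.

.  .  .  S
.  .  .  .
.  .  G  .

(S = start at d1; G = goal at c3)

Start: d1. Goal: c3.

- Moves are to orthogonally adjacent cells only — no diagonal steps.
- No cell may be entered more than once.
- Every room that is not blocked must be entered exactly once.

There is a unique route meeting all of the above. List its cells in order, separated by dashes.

Need to visit all 12 open cells exactly once, starting at d1 and ending at c3.
Cell d3 has only two open neighbours (d2 and c3), so the path must pass straight through it: one of those is the cell it's entered from and the other is where it exits.
Route from d1: left 3 to a1, down 2 to a3, right 1 to b3, up 1 to b2, right 2 to d2, down 1 to d3, left 1 to c3 — 11 moves in all.
Check: all 12 open cells covered.

d1 - c1 - b1 - a1 - a2 - a3 - b3 - b2 - c2 - d2 - d3 - c3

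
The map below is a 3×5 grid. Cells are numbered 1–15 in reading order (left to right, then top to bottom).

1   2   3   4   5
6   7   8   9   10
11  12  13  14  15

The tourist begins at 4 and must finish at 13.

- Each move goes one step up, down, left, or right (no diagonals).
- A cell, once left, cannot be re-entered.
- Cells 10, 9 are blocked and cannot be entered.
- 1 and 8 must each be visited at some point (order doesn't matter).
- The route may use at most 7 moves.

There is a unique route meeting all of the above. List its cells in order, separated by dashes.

4 - 3 - 2 - 1 - 6 - 7 - 8 - 13

The 7-move cap with required stops at 1, 8 leaves no slack for detours.
Route from 4: 3× left (reaching 1), down to 6, 2× right (reaching 8), down to 13 — 7 moves in all.
Check: all required cells visited; 7 ≤ 7 moves.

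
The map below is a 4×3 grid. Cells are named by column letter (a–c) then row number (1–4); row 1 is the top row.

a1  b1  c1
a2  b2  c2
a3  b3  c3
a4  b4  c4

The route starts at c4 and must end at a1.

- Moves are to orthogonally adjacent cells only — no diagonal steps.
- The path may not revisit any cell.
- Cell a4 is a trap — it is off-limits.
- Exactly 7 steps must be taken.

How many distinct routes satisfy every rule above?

Need simple routes of exactly 7 moves from c4 to a1 (Manhattan distance 5, so 1 moves are spent on a detour and 1 undoing it).
Branch systematically from the start, pruning whenever the remaining move budget drops below the Manhattan distance to a1 or differs from it in parity. Grouping the completions by first move — via c3: 4; via b4: 5 — and summing: 4 + 5 = 9.
That gives 9 routes.

9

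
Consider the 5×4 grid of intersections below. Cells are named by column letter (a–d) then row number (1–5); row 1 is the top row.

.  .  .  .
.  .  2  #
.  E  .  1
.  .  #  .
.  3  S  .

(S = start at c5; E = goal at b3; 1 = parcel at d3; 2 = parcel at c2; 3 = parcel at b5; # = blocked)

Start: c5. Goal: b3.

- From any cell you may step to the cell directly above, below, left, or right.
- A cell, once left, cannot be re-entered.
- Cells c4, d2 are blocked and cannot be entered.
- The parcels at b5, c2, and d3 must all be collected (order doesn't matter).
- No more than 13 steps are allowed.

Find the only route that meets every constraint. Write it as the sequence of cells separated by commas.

The budget equals the shortest possible length, so every move has to be on a shortest route through the required cells.
Route from c5: right 1 to d5, up 2 to d3, left 1 to c3, up 1 to c2, left 2 to a2, down 3 to a5, right 1 to b5, up 2 to b3 — 13 moves in all.
Check: all required cells visited; 13 ≤ 13 moves.

c5, d5, d4, d3, c3, c2, b2, a2, a3, a4, a5, b5, b4, b3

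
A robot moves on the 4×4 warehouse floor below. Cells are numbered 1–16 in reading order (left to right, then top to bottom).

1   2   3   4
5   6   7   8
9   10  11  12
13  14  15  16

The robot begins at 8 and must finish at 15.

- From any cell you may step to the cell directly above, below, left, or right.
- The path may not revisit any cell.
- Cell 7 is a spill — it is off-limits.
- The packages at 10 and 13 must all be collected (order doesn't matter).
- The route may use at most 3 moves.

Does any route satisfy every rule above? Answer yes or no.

no

Even ignoring the no-revisit rule, getting from 8 to 15, taking the cheapest ordering 8 → 10 → 13 → 15 needs at least 3 + 2 + 2 = 7 moves (Manhattan distance per leg), which exceeds the 3-move limit.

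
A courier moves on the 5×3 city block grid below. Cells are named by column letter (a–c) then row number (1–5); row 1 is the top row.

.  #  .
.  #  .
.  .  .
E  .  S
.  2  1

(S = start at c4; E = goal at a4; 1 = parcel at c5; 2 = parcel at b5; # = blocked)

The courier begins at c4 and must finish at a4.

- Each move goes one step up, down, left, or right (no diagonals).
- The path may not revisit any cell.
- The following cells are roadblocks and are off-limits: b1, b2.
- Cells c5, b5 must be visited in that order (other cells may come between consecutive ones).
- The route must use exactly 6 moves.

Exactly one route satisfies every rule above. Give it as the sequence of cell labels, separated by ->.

c4 -> c5 -> b5 -> b4 -> b3 -> a3 -> a4

The waypoints must appear in the order c5, b5, with no cell reused.
Route from c4: down 1 to c5, left 1 to b5, up 2 to b3, left 1 to a3, down 1 to a4 — 6 moves in all.
Check: order respected (1 at step 1, 2 at step 2); 6 moves as required.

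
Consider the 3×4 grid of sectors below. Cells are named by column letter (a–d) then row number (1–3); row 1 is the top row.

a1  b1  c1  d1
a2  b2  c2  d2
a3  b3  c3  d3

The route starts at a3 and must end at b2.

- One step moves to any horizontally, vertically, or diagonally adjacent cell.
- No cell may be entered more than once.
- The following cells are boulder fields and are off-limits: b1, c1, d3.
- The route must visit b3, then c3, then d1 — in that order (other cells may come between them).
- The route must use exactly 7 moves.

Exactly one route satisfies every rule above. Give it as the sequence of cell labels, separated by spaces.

The waypoints must appear in the order b3, c3, d1, with no cell reused.
Route from a3: up to a2, down-right to b3, right to c3, up-right to d2, up to d1, down-left to c2, left to b2 — 7 moves in all.
Check: order respected (b3 at step 2, c3 at step 3, d1 at step 5); 7 moves as required.

a3 a2 b3 c3 d2 d1 c2 b2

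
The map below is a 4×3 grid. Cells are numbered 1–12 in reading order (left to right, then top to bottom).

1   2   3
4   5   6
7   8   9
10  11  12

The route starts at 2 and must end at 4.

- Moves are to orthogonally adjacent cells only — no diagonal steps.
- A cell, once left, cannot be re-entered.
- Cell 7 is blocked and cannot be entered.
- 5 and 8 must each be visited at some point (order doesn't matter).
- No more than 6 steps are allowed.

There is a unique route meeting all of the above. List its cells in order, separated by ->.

2 -> 3 -> 6 -> 9 -> 8 -> 5 -> 4

The 6-move cap with required stops at 5, 8 leaves no slack for detours.
Route from 2: right 1 to 3, down 2 to 9, left 1 to 8, up 1 to 5, left 1 to 4 — 6 moves in all.
Check: all required cells visited; 6 ≤ 6 moves.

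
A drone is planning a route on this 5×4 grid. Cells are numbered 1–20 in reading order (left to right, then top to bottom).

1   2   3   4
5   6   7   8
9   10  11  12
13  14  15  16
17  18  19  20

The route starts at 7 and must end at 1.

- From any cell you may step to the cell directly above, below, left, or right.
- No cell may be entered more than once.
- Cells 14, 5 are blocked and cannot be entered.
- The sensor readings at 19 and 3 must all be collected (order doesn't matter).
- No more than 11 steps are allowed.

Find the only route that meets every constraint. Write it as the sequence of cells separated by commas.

7, 11, 15, 19, 20, 16, 12, 8, 4, 3, 2, 1

The budget equals the shortest possible length, so every move has to be on a shortest route through the required cells.
Route from 7: down 3 to 19, right 1 to 20, up 4 to 4, left 3 to 1 — 11 moves in all.
Check: all required cells visited; 11 ≤ 11 moves.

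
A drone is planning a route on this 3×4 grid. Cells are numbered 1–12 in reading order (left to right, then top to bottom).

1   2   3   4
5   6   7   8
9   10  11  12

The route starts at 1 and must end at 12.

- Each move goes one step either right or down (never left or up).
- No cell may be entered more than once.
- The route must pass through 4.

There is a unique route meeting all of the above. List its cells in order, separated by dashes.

Moves only go right or down, so the column and row indices never decrease.
Route from 1: right 3 to 4, down 2 to 12 — 5 moves in all.
Check: all required cells visited.

1 - 2 - 3 - 4 - 8 - 12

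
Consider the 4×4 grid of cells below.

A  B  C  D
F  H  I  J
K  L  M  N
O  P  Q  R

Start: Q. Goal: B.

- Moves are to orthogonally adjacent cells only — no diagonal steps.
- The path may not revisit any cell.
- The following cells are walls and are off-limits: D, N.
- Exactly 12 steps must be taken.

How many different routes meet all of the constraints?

0

Need simple routes of exactly 12 moves from Q to B (Manhattan distance 4, so 4 moves are spent on a detour and 4 undoing it).
No route satisfies every constraint, so the count is 0.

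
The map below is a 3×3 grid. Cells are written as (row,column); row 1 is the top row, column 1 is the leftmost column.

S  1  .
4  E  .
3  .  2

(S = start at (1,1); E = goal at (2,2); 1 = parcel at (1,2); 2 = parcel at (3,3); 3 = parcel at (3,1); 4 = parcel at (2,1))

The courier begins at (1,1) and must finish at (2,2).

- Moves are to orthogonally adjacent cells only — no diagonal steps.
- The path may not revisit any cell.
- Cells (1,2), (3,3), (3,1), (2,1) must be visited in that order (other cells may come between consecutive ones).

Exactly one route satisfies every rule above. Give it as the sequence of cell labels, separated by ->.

(1,1) -> (1,2) -> (1,3) -> (2,3) -> (3,3) -> (3,2) -> (3,1) -> (2,1) -> (2,2)

The waypoints must appear in the order (1,2), (3,3), (3,1), (2,1), with no cell reused.
Route from (1,1): 2× right (reaching (1,3)), 2× down (reaching (3,3)), 2× left (reaching (3,1)), up to (2,1), right to (2,2) — 8 moves in all.
Check: order respected (1 at step 1, 2 at step 4, 3 at step 6, 4 at step 7).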